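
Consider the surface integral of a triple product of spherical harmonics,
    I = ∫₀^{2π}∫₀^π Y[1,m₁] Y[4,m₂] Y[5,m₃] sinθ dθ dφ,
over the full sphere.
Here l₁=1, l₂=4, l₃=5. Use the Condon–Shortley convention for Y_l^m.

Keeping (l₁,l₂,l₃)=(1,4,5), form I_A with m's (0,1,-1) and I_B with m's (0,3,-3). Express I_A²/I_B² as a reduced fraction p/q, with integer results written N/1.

Same 1,4,5: normalisation and zero-m 3j drop out of the ratio.
A: Δ: 0! 2! 8! / 11! → 1/495; sum: t=0:+1/720 = 1/720; 3j²(1 4 5; 0 1 -1) = Δ·Π!·Σ² = 8/165  (sign +1)
B: Δ: 0! 2! 8! / 11! → 1/495; sum: t=0:+1/5040 = 1/5040; 3j²(1 4 5; 0 3 -3) = Δ·Π!·Σ² = 16/495  (sign +1)
I_A²/I_B² = (8/165)/(16/495) = 3/2

3/2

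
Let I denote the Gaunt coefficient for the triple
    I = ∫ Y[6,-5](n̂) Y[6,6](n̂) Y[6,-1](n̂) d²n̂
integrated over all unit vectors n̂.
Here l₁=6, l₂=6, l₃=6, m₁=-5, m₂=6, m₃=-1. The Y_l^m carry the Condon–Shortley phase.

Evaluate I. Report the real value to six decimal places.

Checks pass: Σm=0; 18 even; l₃=6∈[0,12].
(2·6+1)(2·6+1)(2·6+1) = 2197
Δ: 6! 6! 6! / 19! → 1/325909584
sum: t=0:+1/373248000 t=1:−1/1728000 t=2:+1/110592 t=3:−1/46656 t=4:+1/110592 t=5:−1/1728000 t=6:+1/373248000 = -7/1555200
3j²(6 6 6; 0 0 0) = Δ·Π!·Σ² = 400/46189  (sign -1)
sum: t=6:+1/62208000 = 1/62208000
3j²(6 6 6; -5 6 -1) = Δ·Π!·Σ² = 77/8398  (sign -1)
combine: 4πI² = 2197·400/46189·77/8398 = 18200/104329
take √, sign +1: I = 0.11782250

0.117823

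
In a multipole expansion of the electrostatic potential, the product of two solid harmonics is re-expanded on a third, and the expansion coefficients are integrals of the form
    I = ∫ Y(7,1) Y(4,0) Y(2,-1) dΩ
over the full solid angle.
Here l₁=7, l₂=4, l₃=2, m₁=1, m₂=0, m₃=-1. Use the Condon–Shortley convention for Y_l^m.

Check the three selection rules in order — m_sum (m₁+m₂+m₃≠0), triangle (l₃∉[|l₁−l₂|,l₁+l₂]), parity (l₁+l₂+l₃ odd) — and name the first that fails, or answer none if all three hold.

Σmᵢ = 0  ✓
l₃∈[|l₁−l₂|,l₁+l₂]=[3,11], have l₃=2  ✗
Σlᵢ = 13 ⇒ odd

triangle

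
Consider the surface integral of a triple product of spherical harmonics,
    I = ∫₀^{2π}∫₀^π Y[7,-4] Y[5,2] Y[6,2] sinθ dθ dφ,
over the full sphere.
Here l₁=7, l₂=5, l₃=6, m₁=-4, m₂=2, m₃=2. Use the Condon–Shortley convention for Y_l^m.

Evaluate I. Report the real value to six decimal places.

0.116075

m-sum 0 ✓  L=18 even ✓  2≤6≤12 ✓
Π(2lᵢ+1) = 15×11×13 = 2145
triangle coeff Δ(7,5,6) = 1/174594420
Σ_t [1,5]: t=1:−1/4147200 t=2:+1/207360 t=3:−1/82944 t=4:+1/207360 t=5:−1/4147200 = -1/345600
(3j)²=420/46189 [(7 5 6; 0 0 0)], sign=-1
Σ_t [3,6]: t=3:−1/34836480 t=4:+1/1451520 t=5:−1/691200 t=6:+1/3110400 = -1/2150400
(3j)²=729/83980 [(7 5 6; -4 2 2)], sign=-1
⇒ 4πI² = 229635/1356277
I = (+1)√(229635/1356277/(4π)) = 0.11607533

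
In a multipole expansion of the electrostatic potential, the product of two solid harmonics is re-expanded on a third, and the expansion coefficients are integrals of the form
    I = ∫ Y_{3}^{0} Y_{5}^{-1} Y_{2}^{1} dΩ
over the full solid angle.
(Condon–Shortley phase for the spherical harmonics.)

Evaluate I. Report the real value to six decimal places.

-0.214318

m-sum 0 ✓  L=10 even ✓  2≤2≤8 ✓
Π(2lᵢ+1) = 7×11×5 = 385
triangle coeff Δ(3,5,2) = 1/2310
Σ_t [3,3]: t=3:−1/144 = -1/144
(3j)²=10/231 [(3 5 2; 0 0 0)], sign=-1
Σ_t [3,3]: t=3:−1/216 = -1/216
(3j)²=8/231 [(3 5 2; 0 -1 1)], sign=+1
⇒ 4πI² = 400/693
I = (-1)√(400/693/(4π)) = -0.21431790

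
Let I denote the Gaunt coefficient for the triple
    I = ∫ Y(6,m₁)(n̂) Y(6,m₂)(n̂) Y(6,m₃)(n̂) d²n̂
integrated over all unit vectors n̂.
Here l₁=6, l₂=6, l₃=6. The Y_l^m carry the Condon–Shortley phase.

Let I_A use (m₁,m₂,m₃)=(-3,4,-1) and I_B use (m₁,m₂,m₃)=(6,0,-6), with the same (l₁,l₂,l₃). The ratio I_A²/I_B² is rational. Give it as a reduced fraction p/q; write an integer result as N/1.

875/484

l's match ⇒ only the (l;m) 3-j factors differ between A and B.
A: triangle coeff Δ(6,6,6) = 1/325909584; Σ_t [4,6]: t=4:+1/4147200 t=5:−1/691200 t=6:+1/1244160 = -1/2488320; (3j)²=875/184756 [(6 6 6; -3 4 -1)], sign=+1
B: triangle coeff Δ(6,6,6) = 1/325909584; Σ_t [0,0]: t=0:+1/373248000 = 1/373248000; (3j)²=11/4199 [(6 6 6; 6 0 -6)], sign=+1
I_A²/I_B² = (875/184756)/(11/4199) = 875/484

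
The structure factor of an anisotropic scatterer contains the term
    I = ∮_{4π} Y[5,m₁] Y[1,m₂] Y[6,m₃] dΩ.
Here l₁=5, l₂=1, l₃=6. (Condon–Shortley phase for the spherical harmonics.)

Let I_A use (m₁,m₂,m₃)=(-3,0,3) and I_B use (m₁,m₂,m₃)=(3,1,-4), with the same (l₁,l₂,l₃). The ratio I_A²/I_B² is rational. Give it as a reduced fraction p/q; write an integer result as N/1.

3/5

l's match ⇒ only the (l;m) 3-j factors differ between A and B.
A: triangle coeff Δ(5,1,6) = 1/858; Σ_t [0,0]: t=0:+1/80640 = 1/80640; (3j)²=9/286 [(5 1 6; -3 0 3)], sign=-1
B: triangle coeff Δ(5,1,6) = 1/858; Σ_t [0,0]: t=0:+1/161280 = 1/161280; (3j)²=15/286 [(5 1 6; 3 1 -4)], sign=+1
I_A²/I_B² = (9/286)/(15/286) = 3/5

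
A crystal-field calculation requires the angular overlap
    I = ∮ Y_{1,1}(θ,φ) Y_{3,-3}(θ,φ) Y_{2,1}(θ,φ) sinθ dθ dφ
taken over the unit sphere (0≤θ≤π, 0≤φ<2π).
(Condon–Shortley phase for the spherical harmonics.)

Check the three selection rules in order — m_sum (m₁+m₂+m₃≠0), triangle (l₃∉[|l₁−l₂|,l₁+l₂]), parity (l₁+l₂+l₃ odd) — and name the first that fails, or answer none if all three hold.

m_sum

m₁+m₂+m₃ = 1 − 3 + 1 = -1  ✗
triangle: |1−3|=2 ≤ l₃=2 ≤ 1+3=4
parity: l₁+l₂+l₃ = 6 is even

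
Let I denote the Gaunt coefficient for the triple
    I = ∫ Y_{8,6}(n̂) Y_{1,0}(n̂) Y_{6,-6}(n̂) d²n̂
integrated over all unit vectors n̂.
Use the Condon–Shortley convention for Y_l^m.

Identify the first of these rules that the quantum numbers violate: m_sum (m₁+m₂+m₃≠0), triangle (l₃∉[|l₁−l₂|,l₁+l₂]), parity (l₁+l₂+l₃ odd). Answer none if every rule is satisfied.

triangle

m₁+m₂+m₃ = 6 + 0 − 6 = 0  ✓
triangle: |8−1|=7 ≤ l₃=6 ≤ 8+1=9  ✗
parity: l₁+l₂+l₃ = 15 is odd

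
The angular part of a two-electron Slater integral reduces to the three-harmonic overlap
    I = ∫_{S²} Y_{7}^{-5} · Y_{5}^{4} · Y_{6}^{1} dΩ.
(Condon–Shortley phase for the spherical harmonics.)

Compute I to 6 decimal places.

Rules hold: Σm=0, L=18 even, 2≤6≤12.
N = 15·11·13 = 2145
Δ = 6!·8!·4!/19! = 1/174594420
Racah Σ t=1..5: t=1:−1/4147200 t=2:+1/207360 t=3:−1/82944 t=4:+1/207360 t=5:−1/4147200 = -1/345600
⇒ 3j(7 5 6; 0 0 0)² = 420/46189, sgn -1
Racah Σ t=5..6: t=5:−1/14515200 t=6:+1/6220800 = 1/10886400
⇒ 3j(7 5 6; -5 4 1)² = 128/12597, sgn -1
4πI² = N·(3j₀)²·(3jₘ)² = 268800/1356277
I = +1·√(0.19819/4π) = 0.12558434

0.125584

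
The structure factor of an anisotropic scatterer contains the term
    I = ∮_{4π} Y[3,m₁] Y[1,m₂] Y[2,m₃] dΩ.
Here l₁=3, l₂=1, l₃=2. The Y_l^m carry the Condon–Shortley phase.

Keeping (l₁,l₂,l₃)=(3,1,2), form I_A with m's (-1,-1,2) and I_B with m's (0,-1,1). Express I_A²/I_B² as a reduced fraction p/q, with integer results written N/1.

l's match ⇒ only the (l;m) 3-j factors differ between A and B.
A: triangle coeff Δ(3,1,2) = 1/105; Σ_t [0,0]: t=0:+1/48 = 1/48; (3j)²=1/105 [(3 1 2; -1 -1 2)], sign=+1
B: triangle coeff Δ(3,1,2) = 1/105; Σ_t [0,0]: t=0:+1/12 = 1/12; (3j)²=1/35 [(3 1 2; 0 -1 1)], sign=-1
I_A²/I_B² = (1/105)/(1/35) = 1/3

1/3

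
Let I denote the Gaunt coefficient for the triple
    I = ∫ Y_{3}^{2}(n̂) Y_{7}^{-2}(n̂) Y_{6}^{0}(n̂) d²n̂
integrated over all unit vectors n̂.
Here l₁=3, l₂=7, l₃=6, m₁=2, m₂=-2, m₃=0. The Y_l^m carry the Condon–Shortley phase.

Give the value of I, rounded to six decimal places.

-0.086087

m-sum 0 ✓  L=16 even ✓  4≤6≤10 ✓
Π(2lᵢ+1) = 7×15×13 = 1365
triangle coeff Δ(3,7,6) = 1/2042040
Σ_t [1,3]: t=1:−1/207360 t=2:+1/57600 t=3:−1/207360 = 1/129600
(3j)²=168/12155 [(3 7 6; 0 0 0)], sign=+1
Σ_t [0,1]: t=0:+1/345600 t=1:−1/207360 = -1/518400
(3j)²=12/2431 [(3 7 6; 2 -2 0)], sign=-1
⇒ 4πI² = 42336/454597
I = (-1)√(42336/454597/(4π)) = -0.08608683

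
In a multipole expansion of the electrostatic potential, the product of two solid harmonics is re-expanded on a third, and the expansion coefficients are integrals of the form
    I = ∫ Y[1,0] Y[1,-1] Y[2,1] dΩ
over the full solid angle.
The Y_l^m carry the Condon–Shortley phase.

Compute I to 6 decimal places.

Rules hold: Σm=0, L=4 even, 0≤2≤2.
N = 3·3·5 = 45
Δ = 0!·2!·2!/5! = 1/30
Racah Σ t=0..0: t=0:+1/1 = 1/1
⇒ 3j(1 1 2; 0 0 0)² = 2/15, sgn +1
Racah Σ t=0..0: t=0:+1/2 = 1/2
⇒ 3j(1 1 2; 0 -1 1)² = 1/10, sgn -1
4πI² = N·(3j₀)²·(3jₘ)² = 3/5
I = -1·√(0.6/4π) = -0.21850969

-0.218510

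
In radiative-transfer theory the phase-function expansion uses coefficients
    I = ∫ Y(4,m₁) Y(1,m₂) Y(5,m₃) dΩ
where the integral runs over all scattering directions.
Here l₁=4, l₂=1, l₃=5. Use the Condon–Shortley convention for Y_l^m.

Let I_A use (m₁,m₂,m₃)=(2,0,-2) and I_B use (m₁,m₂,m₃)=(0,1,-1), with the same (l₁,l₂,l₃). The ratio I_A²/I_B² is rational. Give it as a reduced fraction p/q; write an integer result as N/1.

Shared (l₁,l₂,l₃)=(4,1,5): N and (l;000)² cancel in I_A²/I_B².
A: Δ = 0!·8!·2!/11! = 1/495; Racah Σ t=0..0: t=0:+1/1440 = 1/1440; ⇒ 3j(4 1 5; 2 0 -2)² = 7/165, sgn -1
B: Δ = 0!·8!·2!/11! = 1/495; Racah Σ t=0..0: t=0:+1/1152 = 1/1152; ⇒ 3j(4 1 5; 0 1 -1)² = 1/33, sgn +1
I_A²/I_B² = (7/165)/(1/33) = 7/5

7/5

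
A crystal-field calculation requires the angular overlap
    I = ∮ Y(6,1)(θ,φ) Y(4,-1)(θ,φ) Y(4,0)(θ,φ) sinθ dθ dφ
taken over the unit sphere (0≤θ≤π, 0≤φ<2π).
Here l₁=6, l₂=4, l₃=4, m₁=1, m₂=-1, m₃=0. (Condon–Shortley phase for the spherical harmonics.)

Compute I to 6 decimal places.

-0.103072

Rules hold: Σm=0, L=14 even, 2≤4≤10.
N = 13·9·9 = 1053
Δ = 6!·6!·2!/15! = 1/1261260
Racah Σ t=2..4: t=2:+1/4608 t=3:−1/1296 t=4:+1/4608 = -7/20736
⇒ 3j(6 4 4; 0 0 0)² = 20/1287, sgn -1
Racah Σ t=1..3: t=1:−1/11520 t=2:+1/1728 t=3:−1/3456 = 7/34560
⇒ 3j(6 4 4; 1 -1 0)² = 7/858, sgn +1
4πI² = N·(3j₀)²·(3jₘ)² = 210/1573
I = -1·√(0.133503/4π) = -0.10307192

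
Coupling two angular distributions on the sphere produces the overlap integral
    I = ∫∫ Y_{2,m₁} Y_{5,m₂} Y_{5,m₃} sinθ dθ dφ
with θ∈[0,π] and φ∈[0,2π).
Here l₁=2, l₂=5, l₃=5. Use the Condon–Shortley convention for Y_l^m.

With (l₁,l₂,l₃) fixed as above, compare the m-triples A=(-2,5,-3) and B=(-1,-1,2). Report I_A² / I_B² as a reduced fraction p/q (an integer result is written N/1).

5/7

Same 2,5,5: normalisation and zero-m 3j drop out of the ratio.
A: Δ: 2! 2! 8! / 13! → 1/38610; sum: t=2:+1/161280 = 1/161280; 3j²(2 5 5; -2 5 -3) = Δ·Π!·Σ² = 1/143  (sign +1)
B: Δ: 2! 2! 8! / 13! → 1/38610; sum: t=1:−1/1440 t=2:+1/2880 = -1/2880; 3j²(2 5 5; -1 -1 2) = Δ·Π!·Σ² = 7/715  (sign +1)
I_A²/I_B² = (1/143)/(7/715) = 5/7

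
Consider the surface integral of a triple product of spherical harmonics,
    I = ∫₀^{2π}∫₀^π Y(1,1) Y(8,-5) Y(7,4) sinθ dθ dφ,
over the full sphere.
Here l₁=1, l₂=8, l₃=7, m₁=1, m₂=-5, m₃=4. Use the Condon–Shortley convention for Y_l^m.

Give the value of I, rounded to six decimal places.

Rules hold: Σm=0, L=16 even, 7≤7≤9.
N = 3·17·15 = 765
Δ = 2!·0!·14!/17! = 1/2040
Racah Σ t=1..1: t=1:−1/25401600 = -1/25401600
⇒ 3j(1 8 7; 0 0 0)² = 8/255, sgn +1
Racah Σ t=0..0: t=0:+1/479001600 = 1/479001600
⇒ 3j(1 8 7; 1 -5 4)² = 13/340, sgn -1
4πI² = N·(3j₀)²·(3jₘ)² = 78/85
I = -1·√(0.917647/4π) = -0.27022959

-0.270230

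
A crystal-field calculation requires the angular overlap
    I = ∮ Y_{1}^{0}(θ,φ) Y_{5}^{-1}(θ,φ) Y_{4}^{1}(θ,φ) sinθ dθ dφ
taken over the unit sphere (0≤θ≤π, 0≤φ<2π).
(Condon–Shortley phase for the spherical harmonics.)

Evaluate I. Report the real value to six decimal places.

-0.240571

Checks pass: Σm=0; 10 even; l₃=4∈[4,6].
(2·1+1)(2·5+1)(2·4+1) = 297
Δ: 2! 0! 8! / 11! → 1/495
sum: t=1:−1/576 = -1/576
3j²(1 5 4; 0 0 0) = Δ·Π!·Σ² = 5/99  (sign -1)
sum: t=1:−1/720 = -1/720
3j²(1 5 4; 0 -1 1) = Δ·Π!·Σ² = 8/165  (sign +1)
combine: 4πI² = 297·5/99·8/165 = 8/11
take √, sign -1: I = -0.24057125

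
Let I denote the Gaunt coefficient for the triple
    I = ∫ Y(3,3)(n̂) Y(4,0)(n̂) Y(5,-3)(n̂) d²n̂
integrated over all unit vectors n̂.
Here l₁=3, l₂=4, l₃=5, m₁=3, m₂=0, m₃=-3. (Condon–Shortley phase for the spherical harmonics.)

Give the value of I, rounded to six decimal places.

Checks pass: Σm=0; 12 even; l₃=5∈[1,7].
(2·3+1)(2·4+1)(2·5+1) = 693
Δ: 2! 4! 6! / 13! → 1/180180
sum: t=0:+1/576 t=1:−1/144 t=2:+1/576 = -1/288
3j²(3 4 5; 0 0 0) = Δ·Π!·Σ² = 20/1001  (sign +1)
sum: t=0:+1/2304 = 1/2304
3j²(3 4 5; 3 0 -3) = Δ·Π!·Σ² = 5/143  (sign +1)
combine: 4πI² = 693·20/1001·5/143 = 900/1859
take √, sign +1: I = 0.19628026

0.196280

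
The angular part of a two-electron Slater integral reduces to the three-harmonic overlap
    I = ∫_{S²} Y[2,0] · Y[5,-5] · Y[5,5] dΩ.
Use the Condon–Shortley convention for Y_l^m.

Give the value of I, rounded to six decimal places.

0.242609

Rules hold: Σm=0, L=12 even, 3≤5≤7.
N = 5·11·11 = 605
Δ = 2!·2!·8!/13! = 1/38610
Racah Σ t=0..2: t=0:+1/2880 t=1:−1/576 t=2:+1/2880 = -1/960
⇒ 3j(2 5 5; 0 0 0)² = 10/429, sgn +1
Racah Σ t=0..0: t=0:+1/161280 = 1/161280
⇒ 3j(2 5 5; 0 -5 5)² = 15/286, sgn +1
4πI² = N·(3j₀)²·(3jₘ)² = 125/169
I = +1·√(0.739645/4π) = 0.24260890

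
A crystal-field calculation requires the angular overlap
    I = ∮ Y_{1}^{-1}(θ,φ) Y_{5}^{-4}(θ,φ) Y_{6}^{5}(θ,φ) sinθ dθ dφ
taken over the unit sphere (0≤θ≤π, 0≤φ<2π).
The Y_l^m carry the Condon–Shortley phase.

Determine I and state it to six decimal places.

-0.303018

Rules hold: Σm=0, L=12 even, 4≤6≤6.
N = 3·11·13 = 429
Δ = 0!·2!·10!/13! = 1/858
Racah Σ t=0..0: t=0:+1/14400 = 1/14400
⇒ 3j(1 5 6; 0 0 0)² = 6/143, sgn +1
Racah Σ t=0..0: t=0:+1/725760 = 1/725760
⇒ 3j(1 5 6; -1 -4 5)² = 5/78, sgn -1
4πI² = N·(3j₀)²·(3jₘ)² = 15/13
I = -1·√(1.15385/4π) = -0.30301841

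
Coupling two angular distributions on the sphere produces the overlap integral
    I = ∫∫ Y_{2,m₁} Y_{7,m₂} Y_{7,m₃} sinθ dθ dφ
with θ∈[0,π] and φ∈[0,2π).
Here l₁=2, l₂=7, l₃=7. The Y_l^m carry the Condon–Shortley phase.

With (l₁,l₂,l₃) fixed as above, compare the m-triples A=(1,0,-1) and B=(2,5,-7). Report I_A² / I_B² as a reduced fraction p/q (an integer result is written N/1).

2/13

l's match ⇒ only the (l;m) 3-j factors differ between A and B.
A: triangle coeff Δ(2,7,7) = 1/185640; Σ_t [0,1]: t=0:+1/1209600 t=1:−1/1036800 = -1/7257600; (3j)²=1/2210 [(2 7 7; 1 0 -1)], sign=-1
B: triangle coeff Δ(2,7,7) = 1/185640; Σ_t [0,0]: t=0:+1/1916006400 = 1/1916006400; (3j)²=1/340 [(2 7 7; 2 5 -7)], sign=+1
I_A²/I_B² = (1/2210)/(1/340) = 2/13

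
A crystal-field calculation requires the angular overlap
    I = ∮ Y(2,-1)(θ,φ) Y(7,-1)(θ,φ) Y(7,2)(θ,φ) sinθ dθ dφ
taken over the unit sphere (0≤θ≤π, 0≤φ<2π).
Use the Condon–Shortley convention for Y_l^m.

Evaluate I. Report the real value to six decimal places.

m-sum 0 ✓  L=16 even ✓  5≤7≤9 ✓
Π(2lᵢ+1) = 5×15×15 = 1125
triangle coeff Δ(2,7,7) = 1/185640
Σ_t [0,2]: t=0:+1/2419200 t=1:−1/518400 t=2:+1/2419200 = -1/907200
(3j)²=56/3315 [(2 7 7; 0 0 0)], sign=+1
Σ_t [1,2]: t=1:−1/1209600 t=2:+1/1935360 = -1/3225600
(3j)²=243/61880 [(2 7 7; -1 -1 2)], sign=+1
⇒ 4πI² = 3645/48841
I = (+1)√(3645/48841/(4π)) = 0.07706400

0.077064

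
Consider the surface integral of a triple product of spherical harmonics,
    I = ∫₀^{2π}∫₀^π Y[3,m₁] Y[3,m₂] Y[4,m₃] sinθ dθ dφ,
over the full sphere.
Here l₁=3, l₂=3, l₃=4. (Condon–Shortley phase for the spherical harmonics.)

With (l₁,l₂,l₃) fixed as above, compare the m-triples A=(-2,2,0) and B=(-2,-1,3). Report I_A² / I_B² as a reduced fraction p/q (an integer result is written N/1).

Same 3,3,4: normalisation and zero-m 3j drop out of the ratio.
A: Δ: 2! 4! 4! / 11! → 1/34650; sum: t=1:−1/576 t=2:+1/72 = 7/576; 3j²(3 3 4; -2 2 0) = Δ·Π!·Σ² = 7/198  (sign +1)
B: Δ: 2! 4! 4! / 11! → 1/34650; sum: t=1:−1/144 t=2:+1/288 = -1/288; 3j²(3 3 4; -2 -1 3) = Δ·Π!·Σ² = 1/99  (sign +1)
I_A²/I_B² = (7/198)/(1/99) = 7/2

7/2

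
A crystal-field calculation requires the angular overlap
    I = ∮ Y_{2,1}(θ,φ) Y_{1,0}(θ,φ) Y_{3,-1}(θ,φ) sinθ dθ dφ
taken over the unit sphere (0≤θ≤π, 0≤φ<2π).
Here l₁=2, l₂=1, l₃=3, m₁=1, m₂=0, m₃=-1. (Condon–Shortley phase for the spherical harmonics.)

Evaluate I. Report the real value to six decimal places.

-0.233597

Checks pass: Σm=0; 6 even; l₃=3∈[1,3].
(2·2+1)(2·1+1)(2·3+1) = 105
Δ: 0! 4! 2! / 7! → 1/105
sum: t=0:+1/4 = 1/4
3j²(2 1 3; 0 0 0) = Δ·Π!·Σ² = 3/35  (sign -1)
sum: t=0:+1/6 = 1/6
3j²(2 1 3; 1 0 -1) = Δ·Π!·Σ² = 8/105  (sign +1)
combine: 4πI² = 105·3/35·8/105 = 24/35
take √, sign -1: I = -0.23359668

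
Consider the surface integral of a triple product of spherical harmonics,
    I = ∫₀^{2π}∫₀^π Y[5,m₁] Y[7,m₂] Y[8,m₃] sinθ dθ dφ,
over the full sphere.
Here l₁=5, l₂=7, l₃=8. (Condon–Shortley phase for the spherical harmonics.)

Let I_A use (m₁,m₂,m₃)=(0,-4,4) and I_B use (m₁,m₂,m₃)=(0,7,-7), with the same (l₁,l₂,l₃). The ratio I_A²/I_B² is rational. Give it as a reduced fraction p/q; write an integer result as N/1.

Same 5,7,8: normalisation and zero-m 3j drop out of the ratio.
A: Δ: 4! 6! 10! / 21! → 1/814773960; sum: t=0:+1/87091200 t=1:−1/23224320 t=2:+1/52254720 t=3:−1/1045094400 = -1/74649600; 3j²(5 7 8; 0 -4 4) = Δ·Π!·Σ² = 110/12597  (sign -1)
B: Δ: 4! 6! 10! / 21! → 1/814773960; sum: t=4:+1/10450944000 = 1/10450944000; 3j²(5 7 8; 0 7 -7) = Δ·Π!·Σ² = 143/7752  (sign -1)
I_A²/I_B² = (110/12597)/(143/7752) = 80/169

80/169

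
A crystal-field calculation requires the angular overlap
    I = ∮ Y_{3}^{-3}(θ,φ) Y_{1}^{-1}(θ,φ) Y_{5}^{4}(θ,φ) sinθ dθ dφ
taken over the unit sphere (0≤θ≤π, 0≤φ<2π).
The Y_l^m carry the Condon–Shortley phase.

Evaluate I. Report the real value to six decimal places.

triangle: need 2≤l₃≤4, have 5; I=0

0.000000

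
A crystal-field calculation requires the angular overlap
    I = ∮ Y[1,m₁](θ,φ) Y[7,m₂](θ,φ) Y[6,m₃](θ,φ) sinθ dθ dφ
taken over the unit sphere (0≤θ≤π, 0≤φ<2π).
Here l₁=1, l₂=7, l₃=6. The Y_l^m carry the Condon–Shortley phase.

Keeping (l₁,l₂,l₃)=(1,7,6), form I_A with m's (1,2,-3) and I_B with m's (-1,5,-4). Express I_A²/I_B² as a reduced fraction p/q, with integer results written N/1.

Same 1,7,6: normalisation and zero-m 3j drop out of the ratio.
A: Δ: 2! 0! 12! / 15! → 1/1365; sum: t=0:+1/4354560 = 1/4354560; 3j²(1 7 6; 1 2 -3) = Δ·Π!·Σ² = 2/273  (sign -1)
B: Δ: 2! 0! 12! / 15! → 1/1365; sum: t=2:+1/14515200 = 1/14515200; 3j²(1 7 6; -1 5 -4) = Δ·Π!·Σ² = 22/455  (sign +1)
I_A²/I_B² = (2/273)/(22/455) = 5/33

5/33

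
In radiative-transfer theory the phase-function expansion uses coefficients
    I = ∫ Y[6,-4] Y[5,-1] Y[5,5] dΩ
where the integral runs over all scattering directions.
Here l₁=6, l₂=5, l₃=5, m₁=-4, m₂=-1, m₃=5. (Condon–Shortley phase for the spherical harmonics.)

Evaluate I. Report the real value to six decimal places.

0.178246

Checks pass: Σm=0; 16 even; l₃=5∈[1,11].
(2·6+1)(2·5+1)(2·5+1) = 1573
Δ: 6! 6! 4! / 17! → 1/28588560
sum: t=1:−1/345600 t=2:+1/13824 t=3:−1/5184 t=4:+1/13824 t=5:−1/345600 = -7/129600
3j²(6 5 5; 0 0 0) = Δ·Π!·Σ² = 80/7293  (sign +1)
sum: t=4:+1/829440 = 1/829440
3j²(6 5 5; -4 -1 5) = Δ·Π!·Σ² = 225/9724  (sign +1)
combine: 4πI² = 1573·80/7293·225/9724 = 1500/3757
take √, sign +1: I = 0.17824613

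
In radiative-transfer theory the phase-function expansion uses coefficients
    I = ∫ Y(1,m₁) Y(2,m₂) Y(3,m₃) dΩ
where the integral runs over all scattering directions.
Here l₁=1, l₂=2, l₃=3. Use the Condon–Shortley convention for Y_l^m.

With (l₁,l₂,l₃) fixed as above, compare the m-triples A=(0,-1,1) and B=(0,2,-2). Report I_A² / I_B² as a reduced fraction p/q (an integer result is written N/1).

Shared (l₁,l₂,l₃)=(1,2,3): N and (l;000)² cancel in I_A²/I_B².
A: Δ = 0!·2!·4!/7! = 1/105; Racah Σ t=0..0: t=0:+1/6 = 1/6; ⇒ 3j(1 2 3; 0 -1 1)² = 8/105, sgn +1
B: Δ = 0!·2!·4!/7! = 1/105; Racah Σ t=0..0: t=0:+1/24 = 1/24; ⇒ 3j(1 2 3; 0 2 -2)² = 1/21, sgn -1
I_A²/I_B² = (8/105)/(1/21) = 8/5

8/5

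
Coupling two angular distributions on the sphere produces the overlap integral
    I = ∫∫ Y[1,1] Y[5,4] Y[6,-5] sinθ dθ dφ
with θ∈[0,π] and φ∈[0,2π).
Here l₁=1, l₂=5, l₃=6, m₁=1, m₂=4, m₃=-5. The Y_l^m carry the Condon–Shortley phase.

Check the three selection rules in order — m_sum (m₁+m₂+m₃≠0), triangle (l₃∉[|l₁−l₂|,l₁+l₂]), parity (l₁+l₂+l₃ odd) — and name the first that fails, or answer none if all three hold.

none

m₁+m₂+m₃ = 1 + 4 − 5 = 0  ✓
triangle: |1−5|=4 ≤ l₃=6 ≤ 1+5=6  ✓
parity: l₁+l₂+l₃ = 12 is even  ✓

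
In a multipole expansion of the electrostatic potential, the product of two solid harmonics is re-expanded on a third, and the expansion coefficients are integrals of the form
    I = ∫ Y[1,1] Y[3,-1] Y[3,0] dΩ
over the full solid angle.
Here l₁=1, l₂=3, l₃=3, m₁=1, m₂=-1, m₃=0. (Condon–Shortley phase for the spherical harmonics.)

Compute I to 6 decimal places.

0.000000

L=7 odd ⇒ parity kills the (l;000) factor ⇒ I = 0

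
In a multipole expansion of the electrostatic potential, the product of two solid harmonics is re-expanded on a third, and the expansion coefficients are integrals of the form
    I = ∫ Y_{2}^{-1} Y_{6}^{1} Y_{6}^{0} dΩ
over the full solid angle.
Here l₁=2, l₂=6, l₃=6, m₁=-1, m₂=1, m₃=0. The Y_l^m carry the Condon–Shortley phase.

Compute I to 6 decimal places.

-0.030344

Rules hold: Σm=0, L=14 even, 4≤6≤8.
N = 5·13·13 = 845
Δ = 2!·2!·10!/15! = 1/90090
Racah Σ t=0..2: t=0:+1/69120 t=1:−1/14400 t=2:+1/69120 = -7/172800
⇒ 3j(2 6 6; 0 0 0)² = 14/715, sgn -1
Racah Σ t=1..2: t=1:−1/34560 t=2:+1/28800 = 1/172800
⇒ 3j(2 6 6; -1 1 0)² = 1/1430, sgn +1
4πI² = N·(3j₀)²·(3jₘ)² = 7/605
I = -1·√(0.0115702/4π) = -0.03034355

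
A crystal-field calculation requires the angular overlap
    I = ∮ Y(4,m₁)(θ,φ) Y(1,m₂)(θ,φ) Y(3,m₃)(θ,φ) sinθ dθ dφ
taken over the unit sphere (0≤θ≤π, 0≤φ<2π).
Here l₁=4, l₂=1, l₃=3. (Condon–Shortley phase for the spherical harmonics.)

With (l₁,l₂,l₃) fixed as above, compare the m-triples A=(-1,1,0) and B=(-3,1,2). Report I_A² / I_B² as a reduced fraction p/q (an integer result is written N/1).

10/21

Shared (l₁,l₂,l₃)=(4,1,3): N and (l;000)² cancel in I_A²/I_B².
A: Δ = 2!·6!·0!/9! = 1/252; Racah Σ t=2..2: t=2:+1/72 = 1/72; ⇒ 3j(4 1 3; -1 1 0)² = 5/126, sgn -1
B: Δ = 2!·6!·0!/9! = 1/252; Racah Σ t=2..2: t=2:+1/240 = 1/240; ⇒ 3j(4 1 3; -3 1 2)² = 1/12, sgn -1
I_A²/I_B² = (5/126)/(1/12) = 10/21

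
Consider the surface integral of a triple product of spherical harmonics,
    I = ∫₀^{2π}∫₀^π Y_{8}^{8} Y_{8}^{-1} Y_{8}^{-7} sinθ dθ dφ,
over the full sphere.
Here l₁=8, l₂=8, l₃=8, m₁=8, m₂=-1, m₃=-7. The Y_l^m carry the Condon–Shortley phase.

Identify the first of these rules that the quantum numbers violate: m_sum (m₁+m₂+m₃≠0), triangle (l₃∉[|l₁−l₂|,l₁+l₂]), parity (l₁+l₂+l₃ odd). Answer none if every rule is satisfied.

none

m₁+m₂+m₃ = 8 − 1 − 7 = 0  ✓
triangle: |8−8|=0 ≤ l₃=8 ≤ 8+8=16  ✓
parity: l₁+l₂+l₃ = 24 is even  ✓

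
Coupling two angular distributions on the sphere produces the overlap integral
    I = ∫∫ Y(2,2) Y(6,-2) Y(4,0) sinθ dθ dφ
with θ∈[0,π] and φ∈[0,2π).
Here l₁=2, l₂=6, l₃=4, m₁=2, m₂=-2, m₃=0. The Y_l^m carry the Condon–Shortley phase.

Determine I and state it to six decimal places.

m-sum 0 ✓  L=12 even ✓  4≤4≤8 ✓
Π(2lᵢ+1) = 5×13×9 = 585
triangle coeff Δ(2,6,4) = 1/6435
Σ_t [2,2]: t=2:+1/2304 = 1/2304
(3j)²=5/143 [(2 6 4; 0 0 0)], sign=+1
Σ_t [0,0]: t=0:+1/13824 = 1/13824
(3j)²=14/1287 [(2 6 4; 2 -2 0)], sign=+1
⇒ 4πI² = 350/1573
I = (+1)√(350/1573/(4π)) = 0.13306527

0.133065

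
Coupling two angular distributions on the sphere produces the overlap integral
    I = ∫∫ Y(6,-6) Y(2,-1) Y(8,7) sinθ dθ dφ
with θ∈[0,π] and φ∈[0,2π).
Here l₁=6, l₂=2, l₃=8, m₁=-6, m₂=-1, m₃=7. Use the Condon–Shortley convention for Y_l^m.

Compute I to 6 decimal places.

Checks pass: Σm=0; 16 even; l₃=8∈[4,8].
(2·6+1)(2·2+1)(2·8+1) = 1105
Δ: 0! 12! 4! / 17! → 1/30940
sum: t=0:+1/2073600 = 1/2073600
3j²(6 2 8; 0 0 0) = Δ·Π!·Σ² = 28/1105  (sign +1)
sum: t=0:+1/2874009600 = 1/2874009600
3j²(6 2 8; -6 -1 7) = Δ·Π!·Σ² = 1/68  (sign -1)
combine: 4πI² = 1105·28/1105·1/68 = 7/17
take √, sign -1: I = -0.18101711

-0.181017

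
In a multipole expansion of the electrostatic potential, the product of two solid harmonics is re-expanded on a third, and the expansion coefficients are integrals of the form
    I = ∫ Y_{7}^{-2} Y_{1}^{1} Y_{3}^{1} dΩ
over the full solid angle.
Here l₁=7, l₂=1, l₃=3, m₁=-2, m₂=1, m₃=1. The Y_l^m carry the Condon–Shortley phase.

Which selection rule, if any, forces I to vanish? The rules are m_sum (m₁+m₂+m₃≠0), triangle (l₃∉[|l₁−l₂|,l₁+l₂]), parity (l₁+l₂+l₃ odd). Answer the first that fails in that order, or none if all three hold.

triangle

m₁+m₂+m₃ = -2 + 1 + 1 = 0  ✓
triangle: |7−1|=6 ≤ l₃=3 ≤ 7+1=8  ✗
parity: l₁+l₂+l₃ = 11 is odd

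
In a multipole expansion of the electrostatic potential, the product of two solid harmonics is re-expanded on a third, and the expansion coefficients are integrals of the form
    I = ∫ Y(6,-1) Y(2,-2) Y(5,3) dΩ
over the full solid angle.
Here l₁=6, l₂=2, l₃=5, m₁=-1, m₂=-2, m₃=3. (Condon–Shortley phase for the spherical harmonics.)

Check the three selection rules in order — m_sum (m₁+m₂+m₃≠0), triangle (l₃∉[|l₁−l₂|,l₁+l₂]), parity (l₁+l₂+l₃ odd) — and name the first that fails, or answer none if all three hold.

parity

Σmᵢ = 0  ✓
l₃∈[|l₁−l₂|,l₁+l₂]=[4,8], have l₃=5  ✓
Σlᵢ = 13 ⇒ odd  ✗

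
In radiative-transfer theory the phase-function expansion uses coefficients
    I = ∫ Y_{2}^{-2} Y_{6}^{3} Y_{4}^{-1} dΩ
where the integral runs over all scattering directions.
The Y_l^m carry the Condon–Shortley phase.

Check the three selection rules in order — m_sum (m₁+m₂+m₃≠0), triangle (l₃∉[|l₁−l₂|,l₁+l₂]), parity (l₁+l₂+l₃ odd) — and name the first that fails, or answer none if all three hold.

m₁+m₂+m₃ = -2 + 3 − 1 = 0  ✓
triangle: |2−6|=4 ≤ l₃=4 ≤ 2+6=8  ✓
parity: l₁+l₂+l₃ = 12 is even  ✓

none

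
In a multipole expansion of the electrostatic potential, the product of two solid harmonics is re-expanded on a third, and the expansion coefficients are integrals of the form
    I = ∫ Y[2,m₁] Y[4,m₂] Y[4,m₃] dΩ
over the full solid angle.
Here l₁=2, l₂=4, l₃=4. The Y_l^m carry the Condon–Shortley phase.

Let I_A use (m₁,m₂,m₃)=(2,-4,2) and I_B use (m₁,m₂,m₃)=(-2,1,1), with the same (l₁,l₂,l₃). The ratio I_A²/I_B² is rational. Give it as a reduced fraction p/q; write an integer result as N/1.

7/25

l's match ⇒ only the (l;m) 3-j factors differ between A and B.
A: triangle coeff Δ(2,4,4) = 1/13860; Σ_t [0,0]: t=0:+1/2880 = 1/2880; (3j)²=2/165 [(2 4 4; 2 -4 2)], sign=+1
B: triangle coeff Δ(2,4,4) = 1/13860; Σ_t [2,2]: t=2:+1/144 = 1/144; (3j)²=10/231 [(2 4 4; -2 1 1)], sign=-1
I_A²/I_B² = (2/165)/(10/231) = 7/25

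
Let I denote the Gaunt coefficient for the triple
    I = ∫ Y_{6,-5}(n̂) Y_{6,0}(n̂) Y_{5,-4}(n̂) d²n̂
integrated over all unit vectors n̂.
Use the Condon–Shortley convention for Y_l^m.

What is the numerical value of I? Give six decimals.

m-sum = -5 + 0 − 4 = -9 ≠ 0 ⇒ I = 0

0.000000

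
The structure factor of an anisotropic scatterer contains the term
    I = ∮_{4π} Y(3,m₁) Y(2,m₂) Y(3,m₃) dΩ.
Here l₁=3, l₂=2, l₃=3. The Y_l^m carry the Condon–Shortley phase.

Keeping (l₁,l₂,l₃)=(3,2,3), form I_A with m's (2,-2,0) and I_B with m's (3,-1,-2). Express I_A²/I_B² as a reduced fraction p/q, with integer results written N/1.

4/5

Same 3,2,3: normalisation and zero-m 3j drop out of the ratio.
A: Δ: 2! 4! 2! / 9! → 1/3780; sum: t=0:+1/24 = 1/24; 3j²(3 2 3; 2 -2 0) = Δ·Π!·Σ² = 1/21  (sign -1)
B: Δ: 2! 4! 2! / 9! → 1/3780; sum: t=0:+1/48 = 1/48; 3j²(3 2 3; 3 -1 -2) = Δ·Π!·Σ² = 5/84  (sign -1)
I_A²/I_B² = (1/21)/(5/84) = 4/5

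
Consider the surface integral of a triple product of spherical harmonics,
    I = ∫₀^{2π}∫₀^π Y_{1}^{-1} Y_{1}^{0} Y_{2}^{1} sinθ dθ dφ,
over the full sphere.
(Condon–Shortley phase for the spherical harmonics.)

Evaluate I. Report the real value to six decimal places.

-0.218510

Rules hold: Σm=0, L=4 even, 0≤2≤2.
N = 3·3·5 = 45
Δ = 0!·2!·2!/5! = 1/30
Racah Σ t=0..0: t=0:+1/1 = 1/1
⇒ 3j(1 1 2; 0 0 0)² = 2/15, sgn +1
Racah Σ t=0..0: t=0:+1/2 = 1/2
⇒ 3j(1 1 2; -1 0 1)² = 1/10, sgn -1
4πI² = N·(3j₀)²·(3jₘ)² = 3/5
I = -1·√(0.6/4π) = -0.21850969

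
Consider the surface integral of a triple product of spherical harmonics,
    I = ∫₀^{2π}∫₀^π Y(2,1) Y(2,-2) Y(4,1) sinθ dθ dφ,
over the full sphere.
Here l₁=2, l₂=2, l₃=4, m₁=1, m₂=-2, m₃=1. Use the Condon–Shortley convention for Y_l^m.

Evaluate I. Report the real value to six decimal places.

m-sum 0 ✓  L=8 even ✓  0≤4≤4 ✓
Π(2lᵢ+1) = 5×5×9 = 225
triangle coeff Δ(2,2,4) = 1/630
Σ_t [0,0]: t=0:+1/16 = 1/16
(3j)²=2/35 [(2 2 4; 0 0 0)], sign=+1
Σ_t [0,0]: t=0:+1/144 = 1/144
(3j)²=1/126 [(2 2 4; 1 -2 1)], sign=-1
⇒ 4πI² = 5/49
I = (-1)√(5/49/(4π)) = -0.09011188

-0.090112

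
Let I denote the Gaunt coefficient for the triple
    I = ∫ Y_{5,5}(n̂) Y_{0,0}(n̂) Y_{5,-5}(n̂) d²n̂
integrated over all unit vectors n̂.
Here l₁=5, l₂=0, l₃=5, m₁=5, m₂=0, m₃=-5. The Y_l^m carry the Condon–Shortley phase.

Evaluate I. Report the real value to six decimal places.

m-sum 0 ✓  L=10 even ✓  5≤5≤5 ✓
Π(2lᵢ+1) = 11×1×11 = 121
triangle coeff Δ(5,0,5) = 1/11
Σ_t [0,0]: t=0:+1/14400 = 1/14400
(3j)²=1/11 [(5 0 5; 0 0 0)], sign=-1
Σ_t [0,0]: t=0:+1/3628800 = 1/3628800
(3j)²=1/11 [(5 0 5; 5 0 -5)], sign=+1
⇒ 4πI² = 1/1
I = (-1)√(1/1/(4π)) = -0.28209479

-0.282095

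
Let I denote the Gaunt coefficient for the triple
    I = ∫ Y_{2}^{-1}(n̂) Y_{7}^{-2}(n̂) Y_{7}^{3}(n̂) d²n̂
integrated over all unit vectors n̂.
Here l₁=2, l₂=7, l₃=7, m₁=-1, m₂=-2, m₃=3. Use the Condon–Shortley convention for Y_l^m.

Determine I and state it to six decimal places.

Checks pass: Σm=0; 16 even; l₃=7∈[5,9].
(2·2+1)(2·7+1)(2·7+1) = 1125
Δ: 2! 2! 12! / 17! → 1/185640
sum: t=0:+1/2419200 t=1:−1/518400 t=2:+1/2419200 = -1/907200
3j²(2 7 7; 0 0 0) = Δ·Π!·Σ² = 56/3315  (sign +1)
sum: t=1:−1/1935360 t=2:+1/4354560 = -1/3483648
3j²(2 7 7; -1 -2 3) = Δ·Π!·Σ² = 125/12376  (sign -1)
combine: 4πI² = 1125·56/3315·125/12376 = 9375/48841
take √, sign -1: I = -0.12359145

-0.123591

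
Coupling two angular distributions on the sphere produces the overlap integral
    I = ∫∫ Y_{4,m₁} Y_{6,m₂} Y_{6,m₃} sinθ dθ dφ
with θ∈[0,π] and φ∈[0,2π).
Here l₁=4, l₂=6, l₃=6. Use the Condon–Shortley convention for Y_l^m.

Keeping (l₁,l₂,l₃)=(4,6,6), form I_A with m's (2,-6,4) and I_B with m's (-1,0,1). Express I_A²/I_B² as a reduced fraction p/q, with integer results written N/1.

l's match ⇒ only the (l;m) 3-j factors differ between A and B.
A: triangle coeff Δ(4,6,6) = 1/15315300; Σ_t [0,0]: t=0:+1/3870720 = 1/3870720; (3j)²=135/6188 [(4 6 6; 2 -6 4)], sign=+1
B: triangle coeff Δ(4,6,6) = 1/15315300; Σ_t [1,4]: t=1:−1/103680 t=2:+1/13824 t=3:−1/17280 t=4:+1/207360 = 1/103680; (3j)²=10/7293 [(4 6 6; -1 0 1)], sign=-1
I_A²/I_B² = (135/6188)/(10/7293) = 891/56

891/56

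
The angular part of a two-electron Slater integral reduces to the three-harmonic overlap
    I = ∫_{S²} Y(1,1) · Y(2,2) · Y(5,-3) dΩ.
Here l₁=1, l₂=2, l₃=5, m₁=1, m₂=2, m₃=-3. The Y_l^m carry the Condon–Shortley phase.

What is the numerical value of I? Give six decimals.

|1−2|≤5≤1+2 violated ⇒ I = 0

0.000000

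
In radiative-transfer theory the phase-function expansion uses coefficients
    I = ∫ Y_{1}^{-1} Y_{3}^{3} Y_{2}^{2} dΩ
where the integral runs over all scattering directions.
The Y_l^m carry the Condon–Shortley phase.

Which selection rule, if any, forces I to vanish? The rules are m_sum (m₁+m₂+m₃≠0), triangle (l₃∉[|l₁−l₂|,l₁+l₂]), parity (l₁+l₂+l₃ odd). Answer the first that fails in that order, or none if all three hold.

m_sum

Σmᵢ = 4  ✗
l₃∈[|l₁−l₂|,l₁+l₂]=[2,4], have l₃=2
Σlᵢ = 6 ⇒ even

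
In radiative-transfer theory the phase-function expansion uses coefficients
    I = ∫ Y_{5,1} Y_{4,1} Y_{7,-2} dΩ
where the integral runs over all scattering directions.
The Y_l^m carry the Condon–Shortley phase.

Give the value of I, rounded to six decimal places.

m-sum 0 ✓  L=16 even ✓  1≤7≤9 ✓
Π(2lᵢ+1) = 11×9×15 = 1485
triangle coeff Δ(5,4,7) = 1/6126120
Σ_t [0,2]: t=0:+1/69120 t=1:−1/20736 t=2:+1/69120 = -1/51840
(3j)²=280/21879 [(5 4 7; 0 0 0)], sign=+1
Σ_t [0,2]: t=0:+1/138240 t=1:−1/34560 t=2:+1/103680 = -1/82944
(3j)²=125/9724 [(5 4 7; 1 1 -2)], sign=+1
⇒ 4πI² = 131250/537251
I = (+1)√(131250/537251/(4π)) = 0.13942996

0.139430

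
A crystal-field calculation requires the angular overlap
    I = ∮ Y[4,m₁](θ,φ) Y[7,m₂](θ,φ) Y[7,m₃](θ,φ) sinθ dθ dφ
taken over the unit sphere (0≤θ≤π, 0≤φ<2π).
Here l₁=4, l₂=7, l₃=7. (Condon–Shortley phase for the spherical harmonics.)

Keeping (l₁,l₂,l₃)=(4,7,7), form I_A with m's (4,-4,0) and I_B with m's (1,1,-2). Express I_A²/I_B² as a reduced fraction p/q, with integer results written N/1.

26950/12321

Shared (l₁,l₂,l₃)=(4,7,7): N and (l;000)² cancel in I_A²/I_B².
A: Δ = 4!·4!·10!/19! = 1/58198140; Racah Σ t=0..0: t=0:+1/17418240 = 1/17418240; ⇒ 3j(4 7 7; 4 -4 0)² = 175/12597, sgn -1
B: Δ = 4!·4!·10!/19! = 1/58198140; Racah Σ t=0..3: t=0:+1/11612160 t=1:−1/725760 t=2:+1/414720 t=3:−1/2073600 = 37/58060800; ⇒ 3j(4 7 7; 1 1 -2)² = 4107/646646, sgn -1
I_A²/I_B² = (175/12597)/(4107/646646) = 26950/12321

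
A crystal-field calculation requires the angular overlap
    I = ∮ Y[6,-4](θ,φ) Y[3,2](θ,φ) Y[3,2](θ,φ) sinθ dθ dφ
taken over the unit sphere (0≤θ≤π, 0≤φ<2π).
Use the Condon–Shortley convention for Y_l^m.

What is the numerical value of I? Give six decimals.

m-sum 0 ✓  L=12 even ✓  3≤3≤9 ✓
Π(2lᵢ+1) = 13×7×7 = 637
triangle coeff Δ(6,3,3) = 1/12012
Σ_t [3,3]: t=3:−1/1296 = -1/1296
(3j)²=100/3003 [(6 3 3; 0 0 0)], sign=+1
Σ_t [5,5]: t=5:−1/14400 = -1/14400
(3j)²=6/143 [(6 3 3; -4 2 2)], sign=+1
⇒ 4πI² = 1400/1573
I = (+1)√(1400/1573/(4π)) = 0.26613055

0.266131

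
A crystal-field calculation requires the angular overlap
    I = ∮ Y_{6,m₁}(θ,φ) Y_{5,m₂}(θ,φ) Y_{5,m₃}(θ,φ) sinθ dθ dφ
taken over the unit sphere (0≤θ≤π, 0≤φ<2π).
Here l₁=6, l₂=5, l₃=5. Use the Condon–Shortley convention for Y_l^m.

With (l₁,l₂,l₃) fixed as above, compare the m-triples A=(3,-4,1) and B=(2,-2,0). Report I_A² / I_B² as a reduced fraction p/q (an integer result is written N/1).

Shared (l₁,l₂,l₃)=(6,5,5): N and (l;000)² cancel in I_A²/I_B².
A: Δ = 6!·6!·4!/17! = 1/28588560; Racah Σ t=0..1: t=0:+1/155520 t=1:−1/138240 = -1/1244160; ⇒ 3j(6 5 5; 3 -4 1)² = 3/9724, sgn -1
B: Δ = 6!·6!·4!/17! = 1/28588560; Racah Σ t=0..3: t=0:+1/207360 t=1:−1/17280 t=2:+1/13824 t=3:−1/103680 = 1/103680; ⇒ 3j(6 5 5; 2 -2 0)² = 10/7293, sgn -1
I_A²/I_B² = (3/9724)/(10/7293) = 9/40

9/40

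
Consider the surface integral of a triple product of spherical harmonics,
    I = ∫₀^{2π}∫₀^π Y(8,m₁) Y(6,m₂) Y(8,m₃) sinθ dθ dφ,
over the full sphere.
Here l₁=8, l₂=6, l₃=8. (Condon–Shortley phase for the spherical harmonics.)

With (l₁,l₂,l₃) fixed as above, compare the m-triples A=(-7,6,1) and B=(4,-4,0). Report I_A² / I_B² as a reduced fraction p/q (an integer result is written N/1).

455/132

Shared (l₁,l₂,l₃)=(8,6,8): N and (l;000)² cancel in I_A²/I_B².
A: Δ = 6!·10!·6!/23! = 1/13742520792; Racah Σ t=6..6: t=6:+1/188116992000 = 1/188116992000; ⇒ 3j(8 6 8; -7 6 1)² = 35/14858, sgn -1
B: Δ = 6!·10!·6!/23! = 1/13742520792; Racah Σ t=0..2: t=0:+1/597196800 t=1:−1/435456000 t=2:+1/2786918400 = -11/41803776000; ⇒ 3j(8 6 8; 4 -4 0)² = 66/96577, sgn -1
I_A²/I_B² = (35/14858)/(66/96577) = 455/132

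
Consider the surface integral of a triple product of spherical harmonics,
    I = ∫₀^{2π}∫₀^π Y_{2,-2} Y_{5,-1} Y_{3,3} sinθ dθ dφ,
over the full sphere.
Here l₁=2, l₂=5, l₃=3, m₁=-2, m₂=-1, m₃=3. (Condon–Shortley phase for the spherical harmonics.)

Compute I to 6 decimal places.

m-sum 0 ✓  L=10 even ✓  3≤3≤7 ✓
Π(2lᵢ+1) = 5×11×7 = 385
triangle coeff Δ(2,5,3) = 1/2310
Σ_t [2,2]: t=2:+1/144 = 1/144
(3j)²=10/231 [(2 5 3; 0 0 0)], sign=-1
Σ_t [4,4]: t=4:+1/17280 = 1/17280
(3j)²=1/2310 [(2 5 3; -2 -1 3)], sign=+1
⇒ 4πI² = 5/693
I = (-1)√(5/693/(4π)) = -0.02396147

-0.023961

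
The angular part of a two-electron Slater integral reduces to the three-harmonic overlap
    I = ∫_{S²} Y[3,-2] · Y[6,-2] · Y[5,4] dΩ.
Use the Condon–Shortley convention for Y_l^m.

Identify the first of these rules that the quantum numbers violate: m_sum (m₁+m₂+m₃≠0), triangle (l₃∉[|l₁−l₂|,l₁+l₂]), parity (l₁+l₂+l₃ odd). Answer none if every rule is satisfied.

none

m₁+m₂+m₃ = -2 − 2 + 4 = 0  ✓
triangle: |3−6|=3 ≤ l₃=5 ≤ 3+6=9  ✓
parity: l₁+l₂+l₃ = 14 is even  ✓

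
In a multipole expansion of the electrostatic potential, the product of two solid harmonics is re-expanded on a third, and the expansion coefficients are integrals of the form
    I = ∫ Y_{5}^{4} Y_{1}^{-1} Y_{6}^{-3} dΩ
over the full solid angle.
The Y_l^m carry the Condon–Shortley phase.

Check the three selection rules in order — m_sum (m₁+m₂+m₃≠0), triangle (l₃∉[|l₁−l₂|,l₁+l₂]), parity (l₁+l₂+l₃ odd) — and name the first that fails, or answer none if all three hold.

none

Σmᵢ = 0  ✓
l₃∈[|l₁−l₂|,l₁+l₂]=[4,6], have l₃=6  ✓
Σlᵢ = 12 ⇒ even  ✓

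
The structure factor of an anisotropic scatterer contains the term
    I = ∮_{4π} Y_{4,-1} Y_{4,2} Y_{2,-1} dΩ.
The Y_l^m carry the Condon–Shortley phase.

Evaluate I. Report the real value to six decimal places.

0.127700

Rules hold: Σm=0, L=10 even, 0≤2≤8.
N = 9·9·5 = 405
Δ = 6!·2!·2!/11! = 1/13860
Racah Σ t=2..4: t=2:+1/192 t=3:−1/36 t=4:+1/192 = -5/288
⇒ 3j(4 4 2; 0 0 0)² = 20/693, sgn -1
Racah Σ t=4..5: t=4:+1/96 t=5:−1/240 = 1/160
⇒ 3j(4 4 2; -1 2 -1)² = 27/1540, sgn -1
4πI² = N·(3j₀)²·(3jₘ)² = 1215/5929
I = +1·√(0.204925/4π) = 0.12770047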